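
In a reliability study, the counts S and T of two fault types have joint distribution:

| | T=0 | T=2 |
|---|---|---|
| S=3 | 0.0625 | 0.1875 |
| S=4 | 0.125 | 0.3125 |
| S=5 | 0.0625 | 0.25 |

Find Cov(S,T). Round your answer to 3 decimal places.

0.031

E[S] = 4.0625,  E[T] = 1.5
E[ST] = 6.125
Cov(S,T) = E[ST] − E[S]E[T] = 6.125 − (4.0625)(1.5) = 0.03125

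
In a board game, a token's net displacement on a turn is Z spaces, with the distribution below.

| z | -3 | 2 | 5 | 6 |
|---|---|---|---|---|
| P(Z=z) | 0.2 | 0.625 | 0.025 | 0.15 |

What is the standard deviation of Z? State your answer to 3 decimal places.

E[Z] = (-3)(0.2) + (2)(0.625) + (5)(0.025) + (6)(0.15) = 1.675
E[Z²] = (-3)²(0.2) + (2)²(0.625) + (5)²(0.025) + (6)²(0.15) = 10.325
Var(Z) = E[Z²] − (E[Z])² = 10.325 − (1.675)² = 7.519375
sd(Z) = √7.519375 ≈ 2.742

2.742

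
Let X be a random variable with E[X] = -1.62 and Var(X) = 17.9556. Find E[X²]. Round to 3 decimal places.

20.580

E[X²] = Var(X) + (E[X])² = 17.9556 + (-1.62)² = 20.58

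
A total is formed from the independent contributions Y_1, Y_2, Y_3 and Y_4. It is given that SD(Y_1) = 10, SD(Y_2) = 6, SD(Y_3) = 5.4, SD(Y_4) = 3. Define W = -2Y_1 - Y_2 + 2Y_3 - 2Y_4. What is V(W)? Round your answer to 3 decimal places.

588.640

V(Y_1) = 100, V(Y_2) = 36, V(Y_3) = 29.16, V(Y_4) = 9
By independence, V(W) = (-2)²V(Y_1) + (-1)²V(Y_2) + (2)²V(Y_3) + (-2)²V(Y_4)
= (-2)²·100 + (-1)²·36 + (2)²·29.16 + (-2)²·9 = 588.64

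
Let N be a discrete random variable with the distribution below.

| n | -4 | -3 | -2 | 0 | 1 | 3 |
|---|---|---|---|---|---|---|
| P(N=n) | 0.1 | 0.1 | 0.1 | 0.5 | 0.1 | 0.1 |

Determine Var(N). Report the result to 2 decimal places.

E[N] = (-4)(0.1) + (-3)(0.1) + (-2)(0.1) + (0)(0.5) + (1)(0.1) + (3)(0.1) = -0.5
E[N²] = (-4)²(0.1) + (-3)²(0.1) + (-2)²(0.1) + (0)²(0.5) + (1)²(0.1) + (3)²(0.1) = 3.9
Var(N) = E[N²] − (E[N])² = 3.9 − (-0.5)² = 3.65

3.65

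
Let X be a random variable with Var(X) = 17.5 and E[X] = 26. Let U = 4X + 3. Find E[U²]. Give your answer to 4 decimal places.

11729.0000

E[4X + 3] = 4·26 + 3 = 107
Var(4X + 3) = (4)²·17.5 = 280
E[U²] = Var(U) + (E[U])² = 280 + (107)² = 11729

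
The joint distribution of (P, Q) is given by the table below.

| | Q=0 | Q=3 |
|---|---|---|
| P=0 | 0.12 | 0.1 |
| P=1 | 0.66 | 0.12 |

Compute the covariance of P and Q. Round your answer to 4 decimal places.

-0.1548

E[P] = 0.78,  E[Q] = 0.66
E[PQ] = 0.36
Cov(P,Q) = E[PQ] − E[P]E[Q] = 0.36 − (0.78)(0.66) = -0.1548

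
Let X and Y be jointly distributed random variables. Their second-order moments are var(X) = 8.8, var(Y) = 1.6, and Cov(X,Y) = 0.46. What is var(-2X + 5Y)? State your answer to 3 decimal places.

66.000

var(-2X + 5Y) = (-2)²·var(X) + (5)²·var(Y) + 2·(-2)·(5)·Cov(X,Y)
= 4·8.8 + 25·1.6 + -20·0.46 = 66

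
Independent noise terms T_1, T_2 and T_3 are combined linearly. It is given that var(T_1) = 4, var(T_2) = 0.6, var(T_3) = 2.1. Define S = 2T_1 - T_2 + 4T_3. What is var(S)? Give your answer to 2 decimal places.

50.20

By independence, var(S) = (2)²var(T_1) + (-1)²var(T_2) + (4)²var(T_3)
= (2)²·4 + (-1)²·0.6 + (4)²·2.1 = 50.2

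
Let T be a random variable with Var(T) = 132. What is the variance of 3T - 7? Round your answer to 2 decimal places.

1188.00

Var(3T - 7) = (3)²·Var(T) = 9·132 = 1188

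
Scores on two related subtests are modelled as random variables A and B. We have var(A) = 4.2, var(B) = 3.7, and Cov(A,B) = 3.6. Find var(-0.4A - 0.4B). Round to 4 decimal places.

var(-0.4A - 0.4B) = (-0.4)²·var(A) + (-0.4)²·var(B) + 2·(-0.4)·(-0.4)·Cov(A,B)
= 0.16·4.2 + 0.16·3.7 + 0.32·3.6 = 2.416

2.4160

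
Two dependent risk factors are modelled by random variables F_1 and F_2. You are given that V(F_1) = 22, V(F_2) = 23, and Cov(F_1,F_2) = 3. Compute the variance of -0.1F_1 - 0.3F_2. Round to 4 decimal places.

V(-0.1F_1 - 0.3F_2) = (-0.1)²·V(F_1) + (-0.3)²·V(F_2) + 2·(-0.1)·(-0.3)·Cov(F_1,F_2)
= 0.01·22 + 0.09·23 + 0.06·3 = 2.47

2.4700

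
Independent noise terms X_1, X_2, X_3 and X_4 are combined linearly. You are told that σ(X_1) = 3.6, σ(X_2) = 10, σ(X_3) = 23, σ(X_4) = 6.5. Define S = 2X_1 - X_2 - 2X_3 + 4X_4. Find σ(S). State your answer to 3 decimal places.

54.257

Var(X_1) = 12.96, Var(X_2) = 100, Var(X_3) = 529, Var(X_4) = 42.25
By independence, Var(S) = (2)²Var(X_1) + (-1)²Var(X_2) + (-2)²Var(X_3) + (4)²Var(X_4)
= (2)²·12.96 + (-1)²·100 + (-2)²·529 + (4)²·42.25 = 2943.84
σ(S) = √2943.84 ≈ 54.257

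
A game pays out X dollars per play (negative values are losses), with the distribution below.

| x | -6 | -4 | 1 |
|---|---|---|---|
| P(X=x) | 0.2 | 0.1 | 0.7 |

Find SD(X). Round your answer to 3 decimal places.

2.948

E[X] = (-6)(0.2) + (-4)(0.1) + (1)(0.7) = -0.9
E[X²] = (-6)²(0.2) + (-4)²(0.1) + (1)²(0.7) = 9.5
var(X) = E[X²] − (E[X])² = 9.5 − (-0.9)² = 8.69
SD(X) = √8.69 ≈ 2.948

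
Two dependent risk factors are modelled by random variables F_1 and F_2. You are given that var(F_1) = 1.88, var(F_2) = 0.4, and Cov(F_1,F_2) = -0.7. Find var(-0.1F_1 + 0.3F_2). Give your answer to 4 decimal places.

0.0968

var(-0.1F_1 + 0.3F_2) = (-0.1)²·var(F_1) + (0.3)²·var(F_2) + 2·(-0.1)·(0.3)·Cov(F_1,F_2)
= 0.01·1.88 + 0.09·0.4 + -0.06·-0.7 = 0.0968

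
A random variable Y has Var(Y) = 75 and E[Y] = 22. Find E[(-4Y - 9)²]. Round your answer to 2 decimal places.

10609.00

E[-4Y - 9] = -4·22 − 9 = -97
Var(-4Y - 9) = (-4)²·75 = 1200
E[(-4Y - 9)²] = Var((-4Y - 9)) + (E[(-4Y - 9)])² = 1200 + (-97)² = 10609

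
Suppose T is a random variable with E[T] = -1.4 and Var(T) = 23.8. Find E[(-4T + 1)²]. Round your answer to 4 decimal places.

E[-4T + 1] = -4·-1.4 + 1 = 6.6
Var(-4T + 1) = (-4)²·23.8 = 380.8
E[(-4T + 1)²] = Var((-4T + 1)) + (E[(-4T + 1)])² = 380.8 + (6.6)² = 424.36

424.3600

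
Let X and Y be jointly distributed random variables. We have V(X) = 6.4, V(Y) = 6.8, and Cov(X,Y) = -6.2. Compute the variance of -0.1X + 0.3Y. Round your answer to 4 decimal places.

1.0480

V(-0.1X + 0.3Y) = (-0.1)²·V(X) + (0.3)²·V(Y) + 2·(-0.1)·(0.3)·Cov(X,Y)
= 0.01·6.4 + 0.09·6.8 + -0.06·-6.2 = 1.048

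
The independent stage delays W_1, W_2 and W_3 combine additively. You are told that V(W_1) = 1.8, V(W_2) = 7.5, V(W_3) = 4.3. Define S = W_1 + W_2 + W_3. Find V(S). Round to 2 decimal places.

13.60

By independence, V(S) = (1)²V(W_1) + (1)²V(W_2) + (1)²V(W_3)
= (1)²·1.8 + (1)²·7.5 + (1)²·4.3 = 13.6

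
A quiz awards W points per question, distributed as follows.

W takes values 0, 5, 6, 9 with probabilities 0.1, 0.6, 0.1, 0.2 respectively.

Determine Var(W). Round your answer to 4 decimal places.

E[W] = (0)(0.1) + (5)(0.6) + (6)(0.1) + (9)(0.2) = 5.4
E[W²] = (0)²(0.1) + (5)²(0.6) + (6)²(0.1) + (9)²(0.2) = 34.8
Var(W) = E[W²] − (E[W])² = 34.8 − (5.4)² = 5.64

5.6400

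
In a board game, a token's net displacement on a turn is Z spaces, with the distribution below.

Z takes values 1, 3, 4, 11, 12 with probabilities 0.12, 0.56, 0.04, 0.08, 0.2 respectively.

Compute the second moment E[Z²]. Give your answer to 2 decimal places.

44.28

E[Z²] = (1)²(0.12) + (3)²(0.56) + (4)²(0.04) + (11)²(0.08) + (12)²(0.2) = 44.28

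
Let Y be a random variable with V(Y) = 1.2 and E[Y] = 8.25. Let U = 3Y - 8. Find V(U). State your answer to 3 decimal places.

10.800

V(3Y - 8) = (3)²·V(Y) = 9·1.2 = 10.8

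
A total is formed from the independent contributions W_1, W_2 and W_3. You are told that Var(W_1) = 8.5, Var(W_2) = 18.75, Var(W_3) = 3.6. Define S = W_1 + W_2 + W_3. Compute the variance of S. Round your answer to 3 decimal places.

30.850

By independence, Var(S) = (1)²Var(W_1) + (1)²Var(W_2) + (1)²Var(W_3)
= (1)²·8.5 + (1)²·18.75 + (1)²·3.6 = 30.85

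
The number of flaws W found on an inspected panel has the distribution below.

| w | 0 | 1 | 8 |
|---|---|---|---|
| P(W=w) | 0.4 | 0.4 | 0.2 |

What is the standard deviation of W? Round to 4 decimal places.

3.0332

E[W] = (0)(0.4) + (1)(0.4) + (8)(0.2) = 2
E[W²] = (0)²(0.4) + (1)²(0.4) + (8)²(0.2) = 13.2
Var(W) = E[W²] − (E[W])² = 13.2 − (2)² = 9.2
SD(W) = √9.2 ≈ 3.0332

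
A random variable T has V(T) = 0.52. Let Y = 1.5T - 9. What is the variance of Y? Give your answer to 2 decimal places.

1.17

V(1.5T - 9) = (1.5)²·V(T) = 2.25·0.52 = 1.17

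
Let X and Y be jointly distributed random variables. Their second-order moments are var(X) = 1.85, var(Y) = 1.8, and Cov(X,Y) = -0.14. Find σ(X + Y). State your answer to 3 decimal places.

1.836

var(X + Y) = (1)²·var(X) + (1)²·var(Y) + 2·(1)·(1)·Cov(X,Y)
= 1·1.85 + 1·1.8 + 2·-0.14 = 3.37
σ(X + Y) = √3.37 ≈ 1.836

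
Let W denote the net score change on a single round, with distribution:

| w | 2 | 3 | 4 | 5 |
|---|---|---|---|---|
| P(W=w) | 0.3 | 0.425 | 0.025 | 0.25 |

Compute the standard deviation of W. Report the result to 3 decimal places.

E[W] = (2)(0.3) + (3)(0.425) + (4)(0.025) + (5)(0.25) = 3.225
E[W²] = (2)²(0.3) + (3)²(0.425) + (4)²(0.025) + (5)²(0.25) = 11.675
V(W) = E[W²] − (E[W])² = 11.675 − (3.225)² = 1.274375
SD(W) = √1.274375 ≈ 1.129

1.129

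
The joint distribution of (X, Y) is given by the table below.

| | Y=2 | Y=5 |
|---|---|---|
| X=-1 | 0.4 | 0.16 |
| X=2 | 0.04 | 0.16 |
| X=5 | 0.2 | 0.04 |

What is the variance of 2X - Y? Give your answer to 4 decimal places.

E[X] = 1.04,  E[Y] = 3.08,  E[XY] = 3.16
V(X) = 7.36 − (1.04)² = 6.2784;  V(Y) = 11.56 − (3.08)² = 2.0736
cov(X,Y) = 3.16 − (1.04)(3.08) = -0.0432
V(2X - Y) = (2)²·6.2784 + (-1)²·2.0736 + 2·(2)·(-1)·-0.0432 = 27.36

27.3600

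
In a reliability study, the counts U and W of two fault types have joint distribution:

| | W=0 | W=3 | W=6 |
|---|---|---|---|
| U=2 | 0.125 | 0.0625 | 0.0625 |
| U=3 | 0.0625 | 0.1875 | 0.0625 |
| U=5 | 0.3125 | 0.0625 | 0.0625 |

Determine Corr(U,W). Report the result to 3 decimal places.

E[U] = 3.625,  E[W] = 2.0625
E[UW] = 6.75
Cov(U,W) = E[UW] − E[U]E[W] = 6.75 − (3.625)(2.0625) = -0.7265625
V(U) = 1.609375,  V(W) = 5.30859375
ρ = -0.7265625 / √(1.609375·5.30859375) ≈ -0.249

-0.249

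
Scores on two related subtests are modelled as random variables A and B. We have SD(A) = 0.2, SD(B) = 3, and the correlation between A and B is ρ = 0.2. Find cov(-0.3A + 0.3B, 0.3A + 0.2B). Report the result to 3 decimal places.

0.540

var(A) = (0.2)² = 0.04;  var(B) = (3)² = 9
cov(A,B) = ρ·SD(A)·SD(B) = 0.2·0.2·3 = 0.12
cov(-0.3A + 0.3B, 0.3A + 0.2B) = (-0.3)(0.3)var(A) + (0.3)(0.2)var(B) + [(-0.3)(0.2) + (0.3)(0.3)]cov(A,B)
= -0.09·0.04 + 0.06·9 + 0.03·0.12 = 0.54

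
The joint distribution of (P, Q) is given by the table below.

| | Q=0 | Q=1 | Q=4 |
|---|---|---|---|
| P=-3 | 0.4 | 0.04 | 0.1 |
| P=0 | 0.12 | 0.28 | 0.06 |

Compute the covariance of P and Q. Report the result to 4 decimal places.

0.2352

E[P] = -1.62,  E[Q] = 0.96
E[PQ] = -1.32
Cov(P,Q) = E[PQ] − E[P]E[Q] = -1.32 − (-1.62)(0.96) = 0.2352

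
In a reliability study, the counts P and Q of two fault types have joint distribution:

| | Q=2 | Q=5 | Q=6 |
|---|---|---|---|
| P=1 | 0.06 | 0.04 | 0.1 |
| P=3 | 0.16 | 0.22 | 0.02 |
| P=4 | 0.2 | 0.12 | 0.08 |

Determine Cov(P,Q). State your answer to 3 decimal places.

E[P] = 3,  E[Q] = 3.94
E[PQ] = 11.46
Cov(P,Q) = E[PQ] − E[P]E[Q] = 11.46 − (3)(3.94) = -0.36

-0.360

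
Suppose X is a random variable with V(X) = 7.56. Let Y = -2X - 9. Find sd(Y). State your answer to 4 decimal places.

5.4991

V(-2X - 9) = (-2)²·7.56 = 30.24
sd(Y) = √30.24 ≈ 5.4991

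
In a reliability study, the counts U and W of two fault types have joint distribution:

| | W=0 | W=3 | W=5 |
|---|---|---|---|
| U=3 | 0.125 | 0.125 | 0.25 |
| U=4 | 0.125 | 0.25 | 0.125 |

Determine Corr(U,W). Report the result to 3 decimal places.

-0.129

E[U] = 3.5,  E[W] = 3
E[UW] = 10.375
Cov(U,W) = E[UW] − E[U]E[W] = 10.375 − (3.5)(3) = -0.125
var(U) = 0.25,  var(W) = 3.75
ρ = -0.125 / √(0.25·3.75) ≈ -0.129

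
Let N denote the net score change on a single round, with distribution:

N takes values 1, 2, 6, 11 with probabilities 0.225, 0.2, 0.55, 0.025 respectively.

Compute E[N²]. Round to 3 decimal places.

E[N²] = (1)²(0.225) + (2)²(0.2) + (6)²(0.55) + (11)²(0.025) = 23.85

23.850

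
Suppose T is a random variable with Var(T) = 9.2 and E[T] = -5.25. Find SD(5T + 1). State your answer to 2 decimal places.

15.17

Var(5T + 1) = (5)²·9.2 = 230
SD(5T + 1) = √230 ≈ 15.17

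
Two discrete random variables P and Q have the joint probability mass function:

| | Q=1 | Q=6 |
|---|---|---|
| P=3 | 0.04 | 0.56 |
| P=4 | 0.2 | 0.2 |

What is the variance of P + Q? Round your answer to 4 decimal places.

E[P] = 3.4,  E[Q] = 4.8,  E[PQ] = 15.8
V(P) = 11.8 − (3.4)² = 0.24;  V(Q) = 27.6 − (4.8)² = 4.56
Cov(P,Q) = 15.8 − (3.4)(4.8) = -0.52
V(P + Q) = (1)²·0.24 + (1)²·4.56 + 2·(1)·(1)·-0.52 = 3.76

3.7600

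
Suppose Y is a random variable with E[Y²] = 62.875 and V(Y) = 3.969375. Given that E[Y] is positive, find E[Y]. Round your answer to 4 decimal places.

7.6750

(E[Y])² = E[Y²] − V(Y) = 62.875 − 3.969375 = 58.905625
E[Y] = √58.905625 = 7.675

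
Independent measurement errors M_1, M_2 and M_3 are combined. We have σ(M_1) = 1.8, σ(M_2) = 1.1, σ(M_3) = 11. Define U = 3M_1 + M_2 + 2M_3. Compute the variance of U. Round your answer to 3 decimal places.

V(M_1) = 3.24, V(M_2) = 1.21, V(M_3) = 121
By independence, V(U) = (3)²V(M_1) + (1)²V(M_2) + (2)²V(M_3)
= (3)²·3.24 + (1)²·1.21 + (2)²·121 = 514.37

514.370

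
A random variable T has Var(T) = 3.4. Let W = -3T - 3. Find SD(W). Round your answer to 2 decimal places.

5.53

Var(-3T - 3) = (-3)²·3.4 = 30.6
SD(W) = √30.6 ≈ 5.53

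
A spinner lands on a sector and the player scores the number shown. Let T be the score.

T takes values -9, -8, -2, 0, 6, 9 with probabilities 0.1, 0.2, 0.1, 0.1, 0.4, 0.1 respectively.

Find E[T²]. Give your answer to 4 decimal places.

43.8000

E[T²] = (-9)²(0.1) + (-8)²(0.2) + (-2)²(0.1) + (0)²(0.1) + (6)²(0.4) + (9)²(0.1) = 43.8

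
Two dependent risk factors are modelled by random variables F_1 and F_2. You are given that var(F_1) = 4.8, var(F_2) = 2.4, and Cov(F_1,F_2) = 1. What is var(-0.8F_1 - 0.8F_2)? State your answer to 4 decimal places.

var(-0.8F_1 - 0.8F_2) = (-0.8)²·var(F_1) + (-0.8)²·var(F_2) + 2·(-0.8)·(-0.8)·Cov(F_1,F_2)
= 0.64·4.8 + 0.64·2.4 + 1.28·1 = 5.888

5.8880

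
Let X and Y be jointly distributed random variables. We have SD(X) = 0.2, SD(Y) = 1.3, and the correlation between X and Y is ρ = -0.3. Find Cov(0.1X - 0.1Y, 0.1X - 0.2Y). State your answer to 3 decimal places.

0.037

V(X) = (0.2)² = 0.04;  V(Y) = (1.3)² = 1.69
Cov(X,Y) = ρ·SD(X)·SD(Y) = -0.3·0.2·1.3 = -0.078
Cov(0.1X - 0.1Y, 0.1X - 0.2Y) = (0.1)(0.1)V(X) + (-0.1)(-0.2)V(Y) + [(0.1)(-0.2) + (-0.1)(0.1)]Cov(X,Y)
= 0.01·0.04 + 0.02·1.69 + -0.03·-0.078 = 0.03654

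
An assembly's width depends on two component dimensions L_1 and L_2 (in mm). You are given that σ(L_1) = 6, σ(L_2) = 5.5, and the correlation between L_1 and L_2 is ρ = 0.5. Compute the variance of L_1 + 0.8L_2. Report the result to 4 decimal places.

81.7600

Var(L_1) = (6)² = 36;  Var(L_2) = (5.5)² = 30.25
Cov(L_1,L_2) = ρ·σ(L_1)·σ(L_2) = 0.5·6·5.5 = 16.5
Var(L_1 + 0.8L_2) = (1)²·Var(L_1) + (0.8)²·Var(L_2) + 2·(1)·(0.8)·Cov(L_1,L_2)
= 1·36 + 0.64·30.25 + 1.6·16.5 = 81.76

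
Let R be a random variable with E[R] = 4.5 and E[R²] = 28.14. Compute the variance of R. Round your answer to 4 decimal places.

V(R) = 28.14 − (4.5)² = 7.89

7.8900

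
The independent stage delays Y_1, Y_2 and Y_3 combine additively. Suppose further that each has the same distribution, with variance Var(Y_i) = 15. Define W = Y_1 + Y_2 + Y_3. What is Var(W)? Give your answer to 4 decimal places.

45.0000

By independence, Var(W) = (1)²Var(Y_1) + (1)²Var(Y_2) + (1)²Var(Y_3)
= (1)²·15 + (1)²·15 + (1)²·15 = 45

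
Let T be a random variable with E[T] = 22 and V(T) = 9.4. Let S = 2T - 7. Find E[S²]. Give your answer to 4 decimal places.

1406.6000

E[2T - 7] = 2·22 − 7 = 37
V(2T - 7) = (2)²·9.4 = 37.6
E[S²] = V(S) + (E[S])² = 37.6 + (37)² = 1406.6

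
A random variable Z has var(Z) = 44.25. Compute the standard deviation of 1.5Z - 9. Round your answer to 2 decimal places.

var(1.5Z - 9) = (1.5)²·44.25 = 99.5625
SD(1.5Z - 9) = √99.5625 ≈ 9.98

9.98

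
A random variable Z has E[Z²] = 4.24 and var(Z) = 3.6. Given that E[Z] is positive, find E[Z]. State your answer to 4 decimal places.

0.8000

(E[Z])² = E[Z²] − var(Z) = 4.24 − 3.6 = 0.64
E[Z] = √0.64 = 0.8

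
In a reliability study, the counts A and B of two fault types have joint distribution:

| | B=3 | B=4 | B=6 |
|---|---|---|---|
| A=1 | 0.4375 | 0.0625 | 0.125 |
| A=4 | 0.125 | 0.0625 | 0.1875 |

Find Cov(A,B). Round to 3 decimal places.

0.680

E[A] = 2.125,  E[B] = 4.0625
E[AB] = 9.3125
Cov(A,B) = E[AB] − E[A]E[B] = 9.3125 − (2.125)(4.0625) = 0.6796875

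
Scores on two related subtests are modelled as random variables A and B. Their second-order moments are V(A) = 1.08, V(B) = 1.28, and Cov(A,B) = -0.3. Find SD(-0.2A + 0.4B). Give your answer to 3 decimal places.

V(-0.2A + 0.4B) = (-0.2)²·V(A) + (0.4)²·V(B) + 2·(-0.2)·(0.4)·Cov(A,B)
= 0.04·1.08 + 0.16·1.28 + -0.16·-0.3 = 0.296
SD(-0.2A + 0.4B) = √0.296 ≈ 0.544

0.544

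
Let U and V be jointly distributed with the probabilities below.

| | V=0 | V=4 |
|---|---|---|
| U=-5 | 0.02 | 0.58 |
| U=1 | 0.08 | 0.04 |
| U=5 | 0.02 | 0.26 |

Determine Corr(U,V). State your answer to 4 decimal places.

-0.1776

E[U] = -1.48,  E[V] = 3.52
E[UV] = -6.24
Cov(U,V) = E[UV] − E[U]E[V] = -6.24 − (-1.48)(3.52) = -1.0304
Var(U) = 19.9296,  Var(V) = 1.6896
ρ = -1.0304 / √(19.9296·1.6896) ≈ -0.1776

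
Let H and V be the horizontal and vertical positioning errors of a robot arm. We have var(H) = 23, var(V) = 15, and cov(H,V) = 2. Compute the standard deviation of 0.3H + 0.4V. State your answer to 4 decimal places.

2.2249

var(0.3H + 0.4V) = (0.3)²·var(H) + (0.4)²·var(V) + 2·(0.3)·(0.4)·cov(H,V)
= 0.09·23 + 0.16·15 + 0.24·2 = 4.95
SD(0.3H + 0.4V) = √4.95 ≈ 2.2249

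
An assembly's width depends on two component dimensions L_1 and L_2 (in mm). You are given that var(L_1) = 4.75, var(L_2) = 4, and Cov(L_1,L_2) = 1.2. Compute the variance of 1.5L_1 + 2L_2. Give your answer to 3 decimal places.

var(1.5L_1 + 2L_2) = (1.5)²·var(L_1) + (2)²·var(L_2) + 2·(1.5)·(2)·Cov(L_1,L_2)
= 2.25·4.75 + 4·4 + 6·1.2 = 33.8875

33.888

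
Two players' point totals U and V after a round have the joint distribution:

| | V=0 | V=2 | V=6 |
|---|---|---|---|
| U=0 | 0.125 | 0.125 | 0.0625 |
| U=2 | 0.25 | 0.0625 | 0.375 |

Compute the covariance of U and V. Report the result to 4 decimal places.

0.6250

E[U] = 1.375,  E[V] = 3
E[UV] = 4.75
Cov(U,V) = E[UV] − E[U]E[V] = 4.75 − (1.375)(3) = 0.625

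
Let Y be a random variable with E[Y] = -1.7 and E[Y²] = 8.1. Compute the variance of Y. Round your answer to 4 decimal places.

V(Y) = 8.1 − (-1.7)² = 5.21

5.2100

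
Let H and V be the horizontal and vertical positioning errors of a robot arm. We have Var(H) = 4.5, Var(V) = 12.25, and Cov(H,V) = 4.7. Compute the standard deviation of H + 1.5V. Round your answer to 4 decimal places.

Var(H + 1.5V) = (1)²·Var(H) + (1.5)²·Var(V) + 2·(1)·(1.5)·Cov(H,V)
= 1·4.5 + 2.25·12.25 + 3·4.7 = 46.1625
SD(H + 1.5V) = √46.1625 ≈ 6.7943

6.7943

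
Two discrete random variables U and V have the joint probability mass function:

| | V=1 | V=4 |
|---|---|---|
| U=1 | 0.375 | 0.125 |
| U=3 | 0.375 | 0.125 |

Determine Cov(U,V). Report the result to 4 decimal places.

E[U] = 2,  E[V] = 1.75
E[UV] = 3.5
Cov(U,V) = E[UV] − E[U]E[V] = 3.5 − (2)(1.75) = 0

0.0000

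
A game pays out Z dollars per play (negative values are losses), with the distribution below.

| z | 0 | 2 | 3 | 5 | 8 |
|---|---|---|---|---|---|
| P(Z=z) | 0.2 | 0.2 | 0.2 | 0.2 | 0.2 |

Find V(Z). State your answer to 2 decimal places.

7.44

E[Z] = (0)(0.2) + (2)(0.2) + (3)(0.2) + (5)(0.2) + (8)(0.2) = 3.6
E[Z²] = (0)²(0.2) + (2)²(0.2) + (3)²(0.2) + (5)²(0.2) + (8)²(0.2) = 20.4
V(Z) = E[Z²] − (E[Z])² = 20.4 − (3.6)² = 7.44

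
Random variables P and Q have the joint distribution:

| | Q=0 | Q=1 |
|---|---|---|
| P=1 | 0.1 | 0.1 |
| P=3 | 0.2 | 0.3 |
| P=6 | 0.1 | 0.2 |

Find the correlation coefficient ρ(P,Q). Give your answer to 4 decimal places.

E[P] = 3.5,  E[Q] = 0.6
E[PQ] = 2.2
cov(P,Q) = E[PQ] − E[P]E[Q] = 2.2 − (3.5)(0.6) = 0.1
V(P) = 3.25,  V(Q) = 0.24
ρ = 0.1 / √(3.25·0.24) ≈ 0.1132

0.1132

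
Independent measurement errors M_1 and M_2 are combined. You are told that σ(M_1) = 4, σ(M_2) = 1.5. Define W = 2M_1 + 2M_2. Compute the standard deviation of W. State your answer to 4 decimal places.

8.5440

Var(M_1) = 16, Var(M_2) = 2.25
By independence, Var(W) = (2)²Var(M_1) + (2)²Var(M_2)
= (2)²·16 + (2)²·2.25 = 73
σ(W) = √73 ≈ 8.5440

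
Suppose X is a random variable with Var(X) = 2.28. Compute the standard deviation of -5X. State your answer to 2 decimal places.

Var(-5X) = (-5)²·2.28 = 57
SD(-5X) = √57 ≈ 7.55

7.55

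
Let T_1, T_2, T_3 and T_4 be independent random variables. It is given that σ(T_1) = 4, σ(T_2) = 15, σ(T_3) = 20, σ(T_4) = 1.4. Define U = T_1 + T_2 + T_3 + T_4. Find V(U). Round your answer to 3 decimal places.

V(T_1) = 16, V(T_2) = 225, V(T_3) = 400, V(T_4) = 1.96
By independence, V(U) = (1)²V(T_1) + (1)²V(T_2) + (1)²V(T_3) + (1)²V(T_4)
= (1)²·16 + (1)²·225 + (1)²·400 + (1)²·1.96 = 642.96

642.960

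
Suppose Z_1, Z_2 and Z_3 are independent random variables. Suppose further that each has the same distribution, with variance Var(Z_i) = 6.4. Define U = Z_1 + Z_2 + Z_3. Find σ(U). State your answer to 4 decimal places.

4.3818

By independence, Var(U) = (1)²Var(Z_1) + (1)²Var(Z_2) + (1)²Var(Z_3)
= (1)²·6.4 + (1)²·6.4 + (1)²·6.4 = 19.2
σ(U) = √19.2 ≈ 4.3818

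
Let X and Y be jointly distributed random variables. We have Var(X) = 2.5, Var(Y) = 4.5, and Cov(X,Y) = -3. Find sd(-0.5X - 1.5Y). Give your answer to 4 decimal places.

2.5000

Var(-0.5X - 1.5Y) = (-0.5)²·Var(X) + (-1.5)²·Var(Y) + 2·(-0.5)·(-1.5)·Cov(X,Y)
= 0.25·2.5 + 2.25·4.5 + 1.5·-3 = 6.25
sd(-0.5X - 1.5Y) = √6.25 ≈ 2.5000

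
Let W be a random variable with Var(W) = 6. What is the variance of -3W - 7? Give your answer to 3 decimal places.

54.000

Var(-3W - 7) = (-3)²·Var(W) = 9·6 = 54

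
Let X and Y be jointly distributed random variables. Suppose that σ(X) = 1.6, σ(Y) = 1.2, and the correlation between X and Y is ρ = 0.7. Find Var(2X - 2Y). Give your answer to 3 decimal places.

5.248

Var(X) = (1.6)² = 2.56;  Var(Y) = (1.2)² = 1.44
cov(X,Y) = ρ·σ(X)·σ(Y) = 0.7·1.6·1.2 = 1.344
Var(2X - 2Y) = (2)²·Var(X) + (-2)²·Var(Y) + 2·(2)·(-2)·cov(X,Y)
= 4·2.56 + 4·1.44 + -8·1.344 = 5.248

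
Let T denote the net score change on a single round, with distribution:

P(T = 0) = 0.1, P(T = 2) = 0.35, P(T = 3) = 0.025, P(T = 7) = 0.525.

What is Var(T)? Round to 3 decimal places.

E[T] = (0)(0.1) + (2)(0.35) + (3)(0.025) + (7)(0.525) = 4.45
E[T²] = (0)²(0.1) + (2)²(0.35) + (3)²(0.025) + (7)²(0.525) = 27.35
Var(T) = E[T²] − (E[T])² = 27.35 − (4.45)² = 7.5475

7.548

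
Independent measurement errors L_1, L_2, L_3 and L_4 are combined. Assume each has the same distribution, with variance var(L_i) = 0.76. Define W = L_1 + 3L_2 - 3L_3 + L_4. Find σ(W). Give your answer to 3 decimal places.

3.899

By independence, var(W) = (1)²var(L_1) + (3)²var(L_2) + (-3)²var(L_3) + (1)²var(L_4)
= (1)²·0.76 + (3)²·0.76 + (-3)²·0.76 + (1)²·0.76 = 15.2
σ(W) = √15.2 ≈ 3.899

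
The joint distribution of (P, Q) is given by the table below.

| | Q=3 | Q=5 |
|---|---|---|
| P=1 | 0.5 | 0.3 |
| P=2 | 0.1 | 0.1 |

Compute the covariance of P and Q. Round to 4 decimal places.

0.0400

E[P] = 1.2,  E[Q] = 3.8
E[PQ] = 4.6
cov(P,Q) = E[PQ] − E[P]E[Q] = 4.6 − (1.2)(3.8) = 0.04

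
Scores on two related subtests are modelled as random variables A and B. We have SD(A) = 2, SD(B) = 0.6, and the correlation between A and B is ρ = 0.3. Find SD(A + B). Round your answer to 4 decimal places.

Var(A) = (2)² = 4;  Var(B) = (0.6)² = 0.36
Cov(A,B) = ρ·SD(A)·SD(B) = 0.3·2·0.6 = 0.36
Var(A + B) = (1)²·Var(A) + (1)²·Var(B) + 2·(1)·(1)·Cov(A,B)
= 1·4 + 1·0.36 + 2·0.36 = 5.08
SD(A + B) = √5.08 ≈ 2.2539

2.2539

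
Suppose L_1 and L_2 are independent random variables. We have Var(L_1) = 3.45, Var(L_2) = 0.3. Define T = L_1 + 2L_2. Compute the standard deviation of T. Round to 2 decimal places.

By independence, Var(T) = (1)²Var(L_1) + (2)²Var(L_2)
= (1)²·3.45 + (2)²·0.3 = 4.65
σ(T) = √4.65 ≈ 2.16

2.16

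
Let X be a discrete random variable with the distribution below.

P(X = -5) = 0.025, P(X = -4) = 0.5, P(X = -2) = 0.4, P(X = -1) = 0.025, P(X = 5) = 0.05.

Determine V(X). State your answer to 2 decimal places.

E[X] = (-5)(0.025) + (-4)(0.5) + (-2)(0.4) + (-1)(0.025) + (5)(0.05) = -2.7
E[X²] = (-5)²(0.025) + (-4)²(0.5) + (-2)²(0.4) + (-1)²(0.025) + (5)²(0.05) = 11.5
V(X) = E[X²] − (E[X])² = 11.5 − (-2.7)² = 4.21

4.21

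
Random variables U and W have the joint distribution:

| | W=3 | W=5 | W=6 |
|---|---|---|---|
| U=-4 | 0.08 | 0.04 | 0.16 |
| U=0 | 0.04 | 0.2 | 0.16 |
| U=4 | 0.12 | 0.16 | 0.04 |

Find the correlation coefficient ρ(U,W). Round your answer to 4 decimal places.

-0.2208

E[U] = 0.16,  E[W] = 4.88
E[UW] = 0
Cov(U,W) = E[UW] − E[U]E[W] = 0 − (0.16)(4.88) = -0.7808
V(U) = 9.5744,  V(W) = 1.3056
ρ = -0.7808 / √(9.5744·1.3056) ≈ -0.2208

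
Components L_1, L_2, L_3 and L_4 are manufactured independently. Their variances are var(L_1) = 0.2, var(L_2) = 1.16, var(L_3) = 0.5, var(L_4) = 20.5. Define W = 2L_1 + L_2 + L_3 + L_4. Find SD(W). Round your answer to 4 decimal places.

By independence, var(W) = (2)²var(L_1) + (1)²var(L_2) + (1)²var(L_3) + (1)²var(L_4)
= (2)²·0.2 + (1)²·1.16 + (1)²·0.5 + (1)²·20.5 = 22.96
SD(W) = √22.96 ≈ 4.7917

4.7917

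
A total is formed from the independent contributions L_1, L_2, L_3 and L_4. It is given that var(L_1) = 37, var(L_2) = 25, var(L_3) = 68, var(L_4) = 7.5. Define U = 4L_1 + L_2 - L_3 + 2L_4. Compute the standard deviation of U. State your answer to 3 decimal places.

By independence, var(U) = (4)²var(L_1) + (1)²var(L_2) + (-1)²var(L_3) + (2)²var(L_4)
= (4)²·37 + (1)²·25 + (-1)²·68 + (2)²·7.5 = 715
SD(U) = √715 ≈ 26.739

26.739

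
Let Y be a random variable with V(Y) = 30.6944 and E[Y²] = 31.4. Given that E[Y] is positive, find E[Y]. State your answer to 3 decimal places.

(E[Y])² = E[Y²] − V(Y) = 31.4 − 30.6944 = 0.7056
E[Y] = √0.7056 = 0.84

0.840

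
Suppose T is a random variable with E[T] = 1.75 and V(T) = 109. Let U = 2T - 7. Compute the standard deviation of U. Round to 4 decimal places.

20.8806

V(2T - 7) = (2)²·109 = 436
sd(U) = √436 ≈ 20.8806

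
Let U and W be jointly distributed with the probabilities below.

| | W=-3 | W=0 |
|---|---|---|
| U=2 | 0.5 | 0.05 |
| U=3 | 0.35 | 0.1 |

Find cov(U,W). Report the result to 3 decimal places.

0.098

E[U] = 2.45,  E[W] = -2.55
E[UW] = -6.15
cov(U,W) = E[UW] − E[U]E[W] = -6.15 − (2.45)(-2.55) = 0.0975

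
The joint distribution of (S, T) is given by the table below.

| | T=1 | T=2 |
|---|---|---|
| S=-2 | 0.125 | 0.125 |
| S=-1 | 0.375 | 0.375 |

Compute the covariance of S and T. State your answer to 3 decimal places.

0.000

E[S] = -1.25,  E[T] = 1.5
E[ST] = -1.875
cov(S,T) = E[ST] − E[S]E[T] = -1.875 − (-1.25)(1.5) = 0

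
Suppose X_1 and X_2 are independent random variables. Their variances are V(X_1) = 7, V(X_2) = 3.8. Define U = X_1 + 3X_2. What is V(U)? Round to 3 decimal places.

By independence, V(U) = (1)²V(X_1) + (3)²V(X_2)
= (1)²·7 + (3)²·3.8 = 41.2

41.200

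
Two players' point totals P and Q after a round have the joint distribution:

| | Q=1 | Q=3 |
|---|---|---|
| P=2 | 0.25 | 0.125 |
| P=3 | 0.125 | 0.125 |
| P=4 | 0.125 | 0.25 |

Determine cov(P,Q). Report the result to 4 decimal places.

0.2500

E[P] = 3,  E[Q] = 2
E[PQ] = 6.25
cov(P,Q) = E[PQ] − E[P]E[Q] = 6.25 − (3)(2) = 0.25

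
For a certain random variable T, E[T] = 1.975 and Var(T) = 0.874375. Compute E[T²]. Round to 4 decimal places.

E[T²] = Var(T) + (E[T])² = 0.874375 + (1.975)² = 4.775

4.7750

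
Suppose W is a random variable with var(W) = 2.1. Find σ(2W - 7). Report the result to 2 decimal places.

2.90

var(2W - 7) = (2)²·2.1 = 8.4
σ(2W - 7) = √8.4 ≈ 2.90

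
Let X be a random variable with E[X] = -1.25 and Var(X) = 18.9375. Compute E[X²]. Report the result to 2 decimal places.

20.50

E[X²] = Var(X) + (E[X])² = 18.9375 + (-1.25)² = 20.5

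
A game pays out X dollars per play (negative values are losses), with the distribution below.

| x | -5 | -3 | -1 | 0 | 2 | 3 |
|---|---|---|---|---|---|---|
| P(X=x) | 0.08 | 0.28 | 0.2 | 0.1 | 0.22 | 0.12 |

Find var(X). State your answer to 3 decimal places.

6.270

E[X] = (-5)(0.08) + (-3)(0.28) + (-1)(0.2) + (0)(0.1) + (2)(0.22) + (3)(0.12) = -0.64
E[X²] = (-5)²(0.08) + (-3)²(0.28) + (-1)²(0.2) + (0)²(0.1) + (2)²(0.22) + (3)²(0.12) = 6.68
var(X) = E[X²] − (E[X])² = 6.68 − (-0.64)² = 6.2704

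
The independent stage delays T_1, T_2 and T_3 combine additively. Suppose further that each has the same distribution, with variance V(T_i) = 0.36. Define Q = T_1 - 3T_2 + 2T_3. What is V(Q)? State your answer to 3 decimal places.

5.040

By independence, V(Q) = (1)²V(T_1) + (-3)²V(T_2) + (2)²V(T_3)
= (1)²·0.36 + (-3)²·0.36 + (2)²·0.36 = 5.04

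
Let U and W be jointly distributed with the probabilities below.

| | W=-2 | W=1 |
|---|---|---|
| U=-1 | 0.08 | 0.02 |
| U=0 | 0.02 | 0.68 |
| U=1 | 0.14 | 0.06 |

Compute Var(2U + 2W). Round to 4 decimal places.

6.8624

E[U] = 0.1,  E[W] = 0.28,  E[UW] = -0.08
Var(U) = 0.3 − (0.1)² = 0.29;  Var(W) = 1.72 − (0.28)² = 1.6416
Cov(U,W) = -0.08 − (0.1)(0.28) = -0.108
Var(2U + 2W) = (2)²·0.29 + (2)²·1.6416 + 2·(2)·(2)·-0.108 = 6.8624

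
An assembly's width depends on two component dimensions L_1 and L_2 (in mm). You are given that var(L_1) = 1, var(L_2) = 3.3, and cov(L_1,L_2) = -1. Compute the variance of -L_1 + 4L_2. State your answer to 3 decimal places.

61.800

var(-L_1 + 4L_2) = (-1)²·var(L_1) + (4)²·var(L_2) + 2·(-1)·(4)·cov(L_1,L_2)
= 1·1 + 16·3.3 + -8·-1 = 61.8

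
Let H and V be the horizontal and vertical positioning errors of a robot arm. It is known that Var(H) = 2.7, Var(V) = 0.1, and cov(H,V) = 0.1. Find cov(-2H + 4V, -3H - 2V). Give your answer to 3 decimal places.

14.600

cov(-2H + 4V, -3H - 2V) = (-2)(-3)Var(H) + (4)(-2)Var(V) + [(-2)(-2) + (4)(-3)]cov(H,V)
= 6·2.7 + -8·0.1 + -8·0.1 = 14.6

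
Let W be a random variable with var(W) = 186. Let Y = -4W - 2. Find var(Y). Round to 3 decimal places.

var(-4W - 2) = (-4)²·var(W) = 16·186 = 2976

2976.000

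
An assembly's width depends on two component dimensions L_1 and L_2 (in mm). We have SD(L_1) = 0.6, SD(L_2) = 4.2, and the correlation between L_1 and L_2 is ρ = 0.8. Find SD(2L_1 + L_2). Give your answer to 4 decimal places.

5.2100

var(L_1) = (0.6)² = 0.36;  var(L_2) = (4.2)² = 17.64
cov(L_1,L_2) = ρ·SD(L_1)·SD(L_2) = 0.8·0.6·4.2 = 2.016
var(2L_1 + L_2) = (2)²·var(L_1) + (1)²·var(L_2) + 2·(2)·(1)·cov(L_1,L_2)
= 4·0.36 + 1·17.64 + 4·2.016 = 27.144
SD(2L_1 + L_2) = √27.144 ≈ 5.2100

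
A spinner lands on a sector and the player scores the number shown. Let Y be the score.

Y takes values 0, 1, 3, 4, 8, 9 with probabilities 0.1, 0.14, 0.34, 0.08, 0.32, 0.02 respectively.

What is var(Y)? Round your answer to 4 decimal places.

8.7716

E[Y] = (0)(0.1) + (1)(0.14) + (3)(0.34) + (4)(0.08) + (8)(0.32) + (9)(0.02) = 4.22
E[Y²] = (0)²(0.1) + (1)²(0.14) + (3)²(0.34) + (4)²(0.08) + (8)²(0.32) + (9)²(0.02) = 26.58
var(Y) = E[Y²] − (E[Y])² = 26.58 − (4.22)² = 8.7716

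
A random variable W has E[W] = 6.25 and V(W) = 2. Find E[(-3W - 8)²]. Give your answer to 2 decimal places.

733.56

E[-3W - 8] = -3·6.25 − 8 = -26.75
V(-3W - 8) = (-3)²·2 = 18
E[(-3W - 8)²] = V((-3W - 8)) + (E[(-3W - 8)])² = 18 + (-26.75)² = 733.5625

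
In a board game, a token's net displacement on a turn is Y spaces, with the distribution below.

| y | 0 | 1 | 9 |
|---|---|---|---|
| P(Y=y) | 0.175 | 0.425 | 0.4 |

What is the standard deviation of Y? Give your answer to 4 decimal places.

4.0773

E[Y] = (0)(0.175) + (1)(0.425) + (9)(0.4) = 4.025
E[Y²] = (0)²(0.175) + (1)²(0.425) + (9)²(0.4) = 32.825
Var(Y) = E[Y²] − (E[Y])² = 32.825 − (4.025)² = 16.624375
σ(Y) = √16.624375 ≈ 4.0773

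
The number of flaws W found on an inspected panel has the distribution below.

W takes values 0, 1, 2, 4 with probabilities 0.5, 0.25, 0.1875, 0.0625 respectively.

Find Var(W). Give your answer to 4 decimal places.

1.2344

E[W] = (0)(0.5) + (1)(0.25) + (2)(0.1875) + (4)(0.0625) = 0.875
E[W²] = (0)²(0.5) + (1)²(0.25) + (2)²(0.1875) + (4)²(0.0625) = 2
Var(W) = E[W²] − (E[W])² = 2 − (0.875)² = 1.234375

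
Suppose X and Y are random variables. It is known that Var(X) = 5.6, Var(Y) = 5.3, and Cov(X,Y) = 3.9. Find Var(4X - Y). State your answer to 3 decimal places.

Var(4X - Y) = (4)²·Var(X) + (-1)²·Var(Y) + 2·(4)·(-1)·Cov(X,Y)
= 16·5.6 + 1·5.3 + -8·3.9 = 63.7

63.700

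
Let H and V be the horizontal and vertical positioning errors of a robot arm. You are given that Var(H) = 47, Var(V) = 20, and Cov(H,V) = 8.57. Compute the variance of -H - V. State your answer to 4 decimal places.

Var(-H - V) = (-1)²·Var(H) + (-1)²·Var(V) + 2·(-1)·(-1)·Cov(H,V)
= 1·47 + 1·20 + 2·8.57 = 84.14

84.1400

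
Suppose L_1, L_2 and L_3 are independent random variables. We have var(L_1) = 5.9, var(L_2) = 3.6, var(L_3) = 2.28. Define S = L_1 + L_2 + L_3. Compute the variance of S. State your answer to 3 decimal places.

By independence, var(S) = (1)²var(L_1) + (1)²var(L_2) + (1)²var(L_3)
= (1)²·5.9 + (1)²·3.6 + (1)²·2.28 = 11.78

11.780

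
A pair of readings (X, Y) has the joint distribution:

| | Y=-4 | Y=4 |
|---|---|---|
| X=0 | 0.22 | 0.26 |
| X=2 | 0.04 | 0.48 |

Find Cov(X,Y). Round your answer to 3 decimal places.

E[X] = 1.04,  E[Y] = 1.92
E[XY] = 3.52
Cov(X,Y) = E[XY] − E[X]E[Y] = 3.52 − (1.04)(1.92) = 1.5232

1.523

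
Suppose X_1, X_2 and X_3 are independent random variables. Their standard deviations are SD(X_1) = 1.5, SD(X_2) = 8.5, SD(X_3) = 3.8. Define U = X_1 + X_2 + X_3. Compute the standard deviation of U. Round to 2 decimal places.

Var(X_1) = 2.25, Var(X_2) = 72.25, Var(X_3) = 14.44
By independence, Var(U) = (1)²Var(X_1) + (1)²Var(X_2) + (1)²Var(X_3)
= (1)²·2.25 + (1)²·72.25 + (1)²·14.44 = 88.94
SD(U) = √88.94 ≈ 9.43

9.43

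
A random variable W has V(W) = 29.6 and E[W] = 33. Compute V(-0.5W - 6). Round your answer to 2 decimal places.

7.40

V(-0.5W - 6) = (-0.5)²·V(W) = 0.25·29.6 = 7.4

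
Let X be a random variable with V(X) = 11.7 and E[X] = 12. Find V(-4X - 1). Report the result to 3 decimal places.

187.200

V(-4X - 1) = (-4)²·V(X) = 16·11.7 = 187.2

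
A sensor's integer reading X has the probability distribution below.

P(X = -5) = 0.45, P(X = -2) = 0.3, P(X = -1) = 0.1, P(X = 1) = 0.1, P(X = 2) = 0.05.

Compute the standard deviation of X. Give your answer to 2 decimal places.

2.30

E[X] = (-5)(0.45) + (-2)(0.3) + (-1)(0.1) + (1)(0.1) + (2)(0.05) = -2.75
E[X²] = (-5)²(0.45) + (-2)²(0.3) + (-1)²(0.1) + (1)²(0.1) + (2)²(0.05) = 12.85
Var(X) = E[X²] − (E[X])² = 12.85 − (-2.75)² = 5.2875
SD(X) = √5.2875 ≈ 2.30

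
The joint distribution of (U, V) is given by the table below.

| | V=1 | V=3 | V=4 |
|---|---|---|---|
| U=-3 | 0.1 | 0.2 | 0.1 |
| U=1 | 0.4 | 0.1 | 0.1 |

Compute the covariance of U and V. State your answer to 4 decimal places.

E[U] = -0.6,  E[V] = 2.2
E[UV] = -2.2
Cov(U,V) = E[UV] − E[U]E[V] = -2.2 − (-0.6)(2.2) = -0.88

-0.8800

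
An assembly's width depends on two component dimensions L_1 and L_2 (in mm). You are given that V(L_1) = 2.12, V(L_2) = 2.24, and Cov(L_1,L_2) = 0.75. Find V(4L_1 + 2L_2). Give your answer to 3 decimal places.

V(4L_1 + 2L_2) = (4)²·V(L_1) + (2)²·V(L_2) + 2·(4)·(2)·Cov(L_1,L_2)
= 16·2.12 + 4·2.24 + 16·0.75 = 54.88

54.880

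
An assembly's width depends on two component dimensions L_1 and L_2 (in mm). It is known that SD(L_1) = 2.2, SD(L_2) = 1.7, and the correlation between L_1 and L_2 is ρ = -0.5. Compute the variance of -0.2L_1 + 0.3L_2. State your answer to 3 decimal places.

0.678

Var(L_1) = (2.2)² = 4.84;  Var(L_2) = (1.7)² = 2.89
cov(L_1,L_2) = ρ·SD(L_1)·SD(L_2) = -0.5·2.2·1.7 = -1.87
Var(-0.2L_1 + 0.3L_2) = (-0.2)²·Var(L_1) + (0.3)²·Var(L_2) + 2·(-0.2)·(0.3)·cov(L_1,L_2)
= 0.04·4.84 + 0.09·2.89 + -0.12·-1.87 = 0.6781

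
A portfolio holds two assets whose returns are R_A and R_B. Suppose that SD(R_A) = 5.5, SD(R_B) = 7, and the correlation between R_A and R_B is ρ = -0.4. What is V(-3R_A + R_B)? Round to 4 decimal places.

V(R_A) = (5.5)² = 30.25;  V(R_B) = (7)² = 49
Cov(R_A,R_B) = ρ·SD(R_A)·SD(R_B) = -0.4·5.5·7 = -15.4
V(-3R_A + R_B) = (-3)²·V(R_A) + (1)²·V(R_B) + 2·(-3)·(1)·Cov(R_A,R_B)
= 9·30.25 + 1·49 + -6·-15.4 = 413.65

413.6500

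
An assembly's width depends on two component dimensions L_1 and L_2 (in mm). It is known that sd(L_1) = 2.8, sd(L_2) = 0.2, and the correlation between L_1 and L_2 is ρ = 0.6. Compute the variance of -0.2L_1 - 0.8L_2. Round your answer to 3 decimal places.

Var(L_1) = (2.8)² = 7.84;  Var(L_2) = (0.2)² = 0.04
cov(L_1,L_2) = ρ·sd(L_1)·sd(L_2) = 0.6·2.8·0.2 = 0.336
Var(-0.2L_1 - 0.8L_2) = (-0.2)²·Var(L_1) + (-0.8)²·Var(L_2) + 2·(-0.2)·(-0.8)·cov(L_1,L_2)
= 0.04·7.84 + 0.64·0.04 + 0.32·0.336 = 0.44672

0.447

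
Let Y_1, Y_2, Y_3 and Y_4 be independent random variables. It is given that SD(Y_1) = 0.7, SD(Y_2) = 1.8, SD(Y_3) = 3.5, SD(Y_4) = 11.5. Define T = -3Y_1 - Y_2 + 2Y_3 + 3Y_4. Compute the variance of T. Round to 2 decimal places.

V(Y_1) = 0.49, V(Y_2) = 3.24, V(Y_3) = 12.25, V(Y_4) = 132.25
By independence, V(T) = (-3)²V(Y_1) + (-1)²V(Y_2) + (2)²V(Y_3) + (3)²V(Y_4)
= (-3)²·0.49 + (-1)²·3.24 + (2)²·12.25 + (3)²·132.25 = 1246.9

1246.90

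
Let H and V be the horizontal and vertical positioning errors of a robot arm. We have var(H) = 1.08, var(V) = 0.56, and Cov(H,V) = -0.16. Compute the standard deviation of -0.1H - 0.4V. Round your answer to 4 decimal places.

var(-0.1H - 0.4V) = (-0.1)²·var(H) + (-0.4)²·var(V) + 2·(-0.1)·(-0.4)·Cov(H,V)
= 0.01·1.08 + 0.16·0.56 + 0.08·-0.16 = 0.0876
SD(-0.1H - 0.4V) = √0.0876 ≈ 0.2960

0.2960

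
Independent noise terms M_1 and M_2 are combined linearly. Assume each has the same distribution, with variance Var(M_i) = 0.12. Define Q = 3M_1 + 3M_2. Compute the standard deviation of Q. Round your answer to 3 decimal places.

1.470

By independence, Var(Q) = (3)²Var(M_1) + (3)²Var(M_2)
= (3)²·0.12 + (3)²·0.12 = 2.16
SD(Q) = √2.16 ≈ 1.470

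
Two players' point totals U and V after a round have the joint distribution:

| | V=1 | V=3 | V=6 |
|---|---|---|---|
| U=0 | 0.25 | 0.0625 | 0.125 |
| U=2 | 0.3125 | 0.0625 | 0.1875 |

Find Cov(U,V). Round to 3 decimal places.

E[U] = 1.125,  E[V] = 2.8125
E[UV] = 3.25
Cov(U,V) = E[UV] − E[U]E[V] = 3.25 − (1.125)(2.8125) = 0.0859375

0.086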